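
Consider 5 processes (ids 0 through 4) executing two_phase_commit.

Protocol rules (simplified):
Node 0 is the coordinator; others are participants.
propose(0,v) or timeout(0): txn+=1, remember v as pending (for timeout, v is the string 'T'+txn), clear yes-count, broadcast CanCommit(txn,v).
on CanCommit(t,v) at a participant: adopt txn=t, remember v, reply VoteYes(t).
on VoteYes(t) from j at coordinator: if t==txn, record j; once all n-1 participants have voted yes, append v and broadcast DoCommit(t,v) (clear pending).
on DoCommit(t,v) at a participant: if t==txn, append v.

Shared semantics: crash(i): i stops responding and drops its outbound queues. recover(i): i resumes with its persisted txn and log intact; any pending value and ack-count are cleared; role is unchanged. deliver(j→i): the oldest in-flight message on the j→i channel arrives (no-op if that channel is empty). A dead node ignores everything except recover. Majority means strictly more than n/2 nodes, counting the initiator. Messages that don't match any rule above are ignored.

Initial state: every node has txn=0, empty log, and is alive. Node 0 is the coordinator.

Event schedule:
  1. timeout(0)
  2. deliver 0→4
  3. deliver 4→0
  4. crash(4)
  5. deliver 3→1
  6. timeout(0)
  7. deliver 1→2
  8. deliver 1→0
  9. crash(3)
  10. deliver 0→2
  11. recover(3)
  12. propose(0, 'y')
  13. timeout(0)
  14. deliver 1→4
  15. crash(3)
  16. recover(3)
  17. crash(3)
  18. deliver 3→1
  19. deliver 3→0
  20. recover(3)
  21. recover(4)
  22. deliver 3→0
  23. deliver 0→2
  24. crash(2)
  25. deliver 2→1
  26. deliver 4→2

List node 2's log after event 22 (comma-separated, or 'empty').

after 1 — timeout(0): n0:coor/t1/[-]
after 2 — deliver 0→4: n4:part/t1/[-]
after 3 — deliver 4→0: ·
after 4 — crash(4): n4:✗part/t1/[-]
after 5 — deliver 3→1: ·
after 6 — timeout(0): n0:coor/t2/[-]
after 7 — deliver 1→2: ·
after 8 — deliver 1→0: ·
after 9 — crash(3): n3:✗part/t0/[-]
after 10 — deliver 0→2: n2:part/t1/[-]
after 11 — recover(3): n3:part/t0/[-]
after 12 — propose(0,'y'): n0:coor/t3/[-]
after 13 — timeout(0): n0:coor/t4/[-]
after 14 — deliver 1→4: ·
after 15 — crash(3): n3:✗part/t0/[-]
after 16 — recover(3): n3:part/t0/[-]
after 17 — crash(3): n3:✗part/t0/[-]
after 18 — deliver 3→1: ·
after 19 — deliver 3→0: ·
after 20 — recover(3): n3:part/t0/[-]
after 21 — recover(4): n4:part/t1/[-]
after 22 — deliver 3→0: ·

empty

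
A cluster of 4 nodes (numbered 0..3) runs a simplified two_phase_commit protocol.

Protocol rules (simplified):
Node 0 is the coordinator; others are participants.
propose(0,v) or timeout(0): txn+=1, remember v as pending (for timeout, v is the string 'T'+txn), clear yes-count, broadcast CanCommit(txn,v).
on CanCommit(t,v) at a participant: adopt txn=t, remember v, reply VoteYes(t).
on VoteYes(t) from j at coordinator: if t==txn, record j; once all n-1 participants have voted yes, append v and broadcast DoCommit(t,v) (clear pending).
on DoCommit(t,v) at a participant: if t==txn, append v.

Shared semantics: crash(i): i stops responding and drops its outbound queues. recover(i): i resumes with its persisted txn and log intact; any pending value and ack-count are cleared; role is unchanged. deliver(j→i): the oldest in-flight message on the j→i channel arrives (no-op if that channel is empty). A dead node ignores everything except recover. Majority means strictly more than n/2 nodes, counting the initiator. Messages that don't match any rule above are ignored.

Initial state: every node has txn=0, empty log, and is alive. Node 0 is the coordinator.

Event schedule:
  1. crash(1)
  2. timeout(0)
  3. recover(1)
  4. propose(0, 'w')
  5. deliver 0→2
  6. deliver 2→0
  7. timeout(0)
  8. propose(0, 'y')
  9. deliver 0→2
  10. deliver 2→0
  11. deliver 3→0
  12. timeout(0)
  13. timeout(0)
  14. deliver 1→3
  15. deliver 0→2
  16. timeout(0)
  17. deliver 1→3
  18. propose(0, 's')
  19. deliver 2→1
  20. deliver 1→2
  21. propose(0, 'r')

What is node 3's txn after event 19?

0

[1] crash(1) → N1(✗part t0 [-])
[2] timeout(0) → N0(coor t1 [-])
[3] recover(1) → N1(part t0 [-])
[4] propose(0,'w') → N0(coor t2 [-])
[5] deliver 0→2 → N2(part t1 [-])
[6] deliver 2→0 → ∅
[7] timeout(0) → N0(coor t3 [-])
[8] propose(0,'y') → N0(coor t4 [-])
[9] deliver 0→2 → N2(part t2 [-])
[10] deliver 2→0 → ∅
[11] deliver 3→0 → ∅
[12] timeout(0) → N0(coor t5 [-])
[13] timeout(0) → N0(coor t6 [-])
[14] deliver 1→3 → ∅
[15] deliver 0→2 → N2(part t3 [-])
[16] timeout(0) → N0(coor t7 [-])
[17] deliver 1→3 → ∅
[18] propose(0,'s') → N0(coor t8 [-])
[19] deliver 2→1 → ∅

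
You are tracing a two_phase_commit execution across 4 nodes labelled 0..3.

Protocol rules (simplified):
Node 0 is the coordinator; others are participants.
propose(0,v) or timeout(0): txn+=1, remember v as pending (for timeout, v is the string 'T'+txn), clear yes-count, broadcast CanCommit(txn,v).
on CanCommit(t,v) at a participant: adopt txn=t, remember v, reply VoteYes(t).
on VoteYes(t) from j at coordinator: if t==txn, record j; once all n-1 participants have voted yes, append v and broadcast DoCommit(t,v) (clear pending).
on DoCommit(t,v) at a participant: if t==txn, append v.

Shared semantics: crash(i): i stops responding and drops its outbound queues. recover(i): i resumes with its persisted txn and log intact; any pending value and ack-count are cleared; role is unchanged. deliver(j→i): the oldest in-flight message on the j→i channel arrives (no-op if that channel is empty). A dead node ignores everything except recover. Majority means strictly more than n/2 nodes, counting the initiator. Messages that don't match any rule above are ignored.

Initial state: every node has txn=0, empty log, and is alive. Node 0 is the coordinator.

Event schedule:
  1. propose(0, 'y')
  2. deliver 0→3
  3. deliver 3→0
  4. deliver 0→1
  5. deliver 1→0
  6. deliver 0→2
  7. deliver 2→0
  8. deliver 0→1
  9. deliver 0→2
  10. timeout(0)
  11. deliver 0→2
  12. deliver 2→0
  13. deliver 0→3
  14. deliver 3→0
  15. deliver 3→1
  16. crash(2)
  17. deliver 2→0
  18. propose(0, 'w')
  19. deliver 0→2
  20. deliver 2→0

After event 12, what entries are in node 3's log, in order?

[1] propose(0,'y') → N0(coor t1 [-])
[2] deliver 0→3 → N3(part t1 [-])
[3] deliver 3→0 → ∅
[4] deliver 0→1 → N1(part t1 [-])
[5] deliver 1→0 → ∅
[6] deliver 0→2 → N2(part t1 [-])
[7] deliver 2→0 → N0(coor t1 [y])
[8] deliver 0→1 → N1(part t1 [y])
[9] deliver 0→2 → N2(part t1 [y])
[10] timeout(0) → N0(coor t2 [y])
[11] deliver 0→2 → N2(part t2 [y])
[12] deliver 2→0 → ∅

empty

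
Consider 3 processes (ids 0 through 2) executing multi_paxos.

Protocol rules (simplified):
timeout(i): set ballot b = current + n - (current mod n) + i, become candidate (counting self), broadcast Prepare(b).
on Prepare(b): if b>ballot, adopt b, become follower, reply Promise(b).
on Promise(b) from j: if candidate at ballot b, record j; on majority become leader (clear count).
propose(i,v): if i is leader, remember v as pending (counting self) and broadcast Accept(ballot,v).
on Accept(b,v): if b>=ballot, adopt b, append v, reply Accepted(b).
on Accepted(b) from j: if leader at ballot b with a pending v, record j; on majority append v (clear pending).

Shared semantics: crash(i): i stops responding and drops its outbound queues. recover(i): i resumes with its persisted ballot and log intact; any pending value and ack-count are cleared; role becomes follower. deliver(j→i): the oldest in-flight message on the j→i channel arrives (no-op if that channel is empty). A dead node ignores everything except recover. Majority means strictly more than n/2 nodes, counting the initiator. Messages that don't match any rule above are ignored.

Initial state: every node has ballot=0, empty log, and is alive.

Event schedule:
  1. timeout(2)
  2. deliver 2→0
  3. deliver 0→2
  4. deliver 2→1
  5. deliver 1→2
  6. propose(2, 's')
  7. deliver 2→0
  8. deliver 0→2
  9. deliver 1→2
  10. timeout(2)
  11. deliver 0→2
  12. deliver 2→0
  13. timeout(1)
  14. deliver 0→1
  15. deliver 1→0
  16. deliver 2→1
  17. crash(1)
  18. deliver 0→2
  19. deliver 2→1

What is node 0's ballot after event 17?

1. timeout(2):  <2:cand b5 ->
2. deliver 2→0:  <0:foll b5 ->
3. deliver 0→2:  <2:lead b5 ->
4. deliver 2→1:  <1:foll b5 ->
5. deliver 1→2:  nop
6. propose(2,'s'):  nop
7. deliver 2→0:  <0:foll b5 s>
8. deliver 0→2:  <2:lead b5 s>
9. deliver 1→2:  nop
10. timeout(2):  <2:cand b8 s>
11. deliver 0→2:  nop
12. deliver 2→0:  <0:foll b8 s>
13. timeout(1):  <1:cand b7 ->
14. deliver 0→1:  nop
15. deliver 1→0:  nop
16. deliver 2→1:  nop
17. crash(1):  <1:✗cand b7 ->

8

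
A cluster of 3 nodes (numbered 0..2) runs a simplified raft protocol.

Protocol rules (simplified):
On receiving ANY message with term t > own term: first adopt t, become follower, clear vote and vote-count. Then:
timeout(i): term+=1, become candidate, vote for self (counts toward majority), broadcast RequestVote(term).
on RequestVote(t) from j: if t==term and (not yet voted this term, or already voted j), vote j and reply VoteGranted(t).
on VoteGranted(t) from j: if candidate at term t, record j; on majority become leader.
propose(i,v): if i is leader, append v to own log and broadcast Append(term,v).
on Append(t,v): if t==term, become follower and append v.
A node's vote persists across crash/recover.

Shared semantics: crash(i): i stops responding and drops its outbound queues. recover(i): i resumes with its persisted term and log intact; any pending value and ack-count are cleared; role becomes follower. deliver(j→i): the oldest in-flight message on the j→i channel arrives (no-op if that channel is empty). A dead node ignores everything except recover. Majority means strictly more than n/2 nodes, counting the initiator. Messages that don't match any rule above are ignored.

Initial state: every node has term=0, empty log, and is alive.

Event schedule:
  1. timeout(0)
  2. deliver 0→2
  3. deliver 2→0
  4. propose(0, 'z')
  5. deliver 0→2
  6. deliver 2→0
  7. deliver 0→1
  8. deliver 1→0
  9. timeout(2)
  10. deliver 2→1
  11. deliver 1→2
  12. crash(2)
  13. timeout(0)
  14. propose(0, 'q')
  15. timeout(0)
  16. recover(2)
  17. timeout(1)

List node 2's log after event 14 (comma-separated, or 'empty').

z

e1 timeout(0): 0[cand,t=1,-]
e2 deliver 0→2: 2[foll,t=1,-]
e3 deliver 2→0: 0[lead,t=1,-]
e4 propose(0,'z'): 0[lead,t=1,z]
e5 deliver 0→2: 2[foll,t=1,z]
e6 deliver 2→0: ·
e7 deliver 0→1: 1[foll,t=1,-]
e8 deliver 1→0: ·
e9 timeout(2): 2[cand,t=2,z]
e10 deliver 2→1: 1[foll,t=2,-]
e11 deliver 1→2: 2[lead,t=2,z]
e12 crash(2): 2[✗lead,t=2,z]
e13 timeout(0): 0[cand,t=2,z]
e14 propose(0,'q'): ·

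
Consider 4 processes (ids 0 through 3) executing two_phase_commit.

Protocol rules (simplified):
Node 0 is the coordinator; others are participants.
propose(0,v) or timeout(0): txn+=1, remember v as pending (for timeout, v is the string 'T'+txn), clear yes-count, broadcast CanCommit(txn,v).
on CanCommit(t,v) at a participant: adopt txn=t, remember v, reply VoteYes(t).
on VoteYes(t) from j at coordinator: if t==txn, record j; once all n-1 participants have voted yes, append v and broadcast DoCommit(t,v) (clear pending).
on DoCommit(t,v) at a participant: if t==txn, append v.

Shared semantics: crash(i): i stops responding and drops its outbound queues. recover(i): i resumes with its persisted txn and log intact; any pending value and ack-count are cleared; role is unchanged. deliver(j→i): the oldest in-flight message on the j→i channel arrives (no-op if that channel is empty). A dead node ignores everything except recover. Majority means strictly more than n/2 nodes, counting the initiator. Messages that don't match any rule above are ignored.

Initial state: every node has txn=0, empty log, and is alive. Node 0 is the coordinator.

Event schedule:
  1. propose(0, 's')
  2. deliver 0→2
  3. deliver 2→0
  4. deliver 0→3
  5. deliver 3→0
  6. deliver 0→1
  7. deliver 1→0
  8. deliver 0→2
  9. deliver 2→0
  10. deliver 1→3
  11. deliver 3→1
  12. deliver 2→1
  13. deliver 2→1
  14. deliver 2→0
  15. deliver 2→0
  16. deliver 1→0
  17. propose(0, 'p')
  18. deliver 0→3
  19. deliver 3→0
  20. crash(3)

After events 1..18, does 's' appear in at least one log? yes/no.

1. propose(0,'s'):  <0:coor t1 ->
2. deliver 0→2:  <2:part t1 ->
3. deliver 2→0:  nop
4. deliver 0→3:  <3:part t1 ->
5. deliver 3→0:  nop
6. deliver 0→1:  <1:part t1 ->
7. deliver 1→0:  <0:coor t1 s>
8. deliver 0→2:  <2:part t1 s>
9. deliver 2→0:  nop
10. deliver 1→3:  nop
11. deliver 3→1:  nop
12. deliver 2→1:  nop
13. deliver 2→1:  nop
14. deliver 2→0:  nop
15. deliver 2→0:  nop
16. deliver 1→0:  nop
17. propose(0,'p'):  <0:coor t2 s>
18. deliver 0→3:  <3:part t1 s>

yes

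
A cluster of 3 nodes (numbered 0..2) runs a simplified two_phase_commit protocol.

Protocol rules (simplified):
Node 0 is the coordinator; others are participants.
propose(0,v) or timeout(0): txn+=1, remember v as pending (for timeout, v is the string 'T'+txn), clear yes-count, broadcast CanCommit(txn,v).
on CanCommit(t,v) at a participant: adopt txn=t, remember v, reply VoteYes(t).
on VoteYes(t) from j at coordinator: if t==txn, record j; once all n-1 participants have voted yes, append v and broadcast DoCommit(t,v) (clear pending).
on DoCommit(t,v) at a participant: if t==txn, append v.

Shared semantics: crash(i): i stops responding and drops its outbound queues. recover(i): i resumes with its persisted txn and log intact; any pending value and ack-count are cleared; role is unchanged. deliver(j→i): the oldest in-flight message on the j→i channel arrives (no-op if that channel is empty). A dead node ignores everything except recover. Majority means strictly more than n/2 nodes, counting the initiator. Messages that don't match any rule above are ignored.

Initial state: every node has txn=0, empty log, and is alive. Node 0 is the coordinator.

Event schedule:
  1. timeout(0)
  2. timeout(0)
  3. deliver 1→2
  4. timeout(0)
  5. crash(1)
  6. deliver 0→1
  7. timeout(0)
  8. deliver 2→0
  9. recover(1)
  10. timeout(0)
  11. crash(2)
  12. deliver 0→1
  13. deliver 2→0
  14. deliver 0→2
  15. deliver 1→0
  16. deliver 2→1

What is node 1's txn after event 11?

0

[1] timeout(0) → N0(coor t1 [-])
[2] timeout(0) → N0(coor t2 [-])
[3] deliver 1→2 → ∅
[4] timeout(0) → N0(coor t3 [-])
[5] crash(1) → N1(✗part t0 [-])
[6] deliver 0→1 → ∅
[7] timeout(0) → N0(coor t4 [-])
[8] deliver 2→0 → ∅
[9] recover(1) → N1(part t0 [-])
[10] timeout(0) → N0(coor t5 [-])
[11] crash(2) → N2(✗part t0 [-])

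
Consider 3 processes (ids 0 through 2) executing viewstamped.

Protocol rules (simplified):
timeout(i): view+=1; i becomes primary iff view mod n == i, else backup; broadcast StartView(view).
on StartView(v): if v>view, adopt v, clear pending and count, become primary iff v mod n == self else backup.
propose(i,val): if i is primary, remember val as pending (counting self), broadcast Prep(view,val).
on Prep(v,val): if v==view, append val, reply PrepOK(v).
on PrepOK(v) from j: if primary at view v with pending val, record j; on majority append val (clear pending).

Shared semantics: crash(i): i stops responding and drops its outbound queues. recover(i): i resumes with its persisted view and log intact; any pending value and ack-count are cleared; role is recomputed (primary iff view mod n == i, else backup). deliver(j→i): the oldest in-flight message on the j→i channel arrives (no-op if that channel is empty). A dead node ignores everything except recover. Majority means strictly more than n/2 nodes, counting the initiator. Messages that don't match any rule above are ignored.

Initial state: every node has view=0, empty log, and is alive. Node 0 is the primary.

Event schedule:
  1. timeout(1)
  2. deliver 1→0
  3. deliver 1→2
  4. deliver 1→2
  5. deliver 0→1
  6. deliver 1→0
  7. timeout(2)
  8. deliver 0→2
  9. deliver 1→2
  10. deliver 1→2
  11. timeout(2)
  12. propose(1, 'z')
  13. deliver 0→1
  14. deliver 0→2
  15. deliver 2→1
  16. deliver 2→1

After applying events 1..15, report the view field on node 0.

1. timeout(1):  <1:prim v1 ->
2. deliver 1→0:  <0:back v1 ->
3. deliver 1→2:  <2:back v1 ->
4. deliver 1→2:  nop
5. deliver 0→1:  nop
6. deliver 1→0:  nop
7. timeout(2):  <2:prim v2 ->
8. deliver 0→2:  nop
9. deliver 1→2:  nop
10. deliver 1→2:  nop
11. timeout(2):  <2:back v3 ->
12. propose(1,'z'):  nop
13. deliver 0→1:  nop
14. deliver 0→2:  nop
15. deliver 2→1:  <1:back v2 ->

1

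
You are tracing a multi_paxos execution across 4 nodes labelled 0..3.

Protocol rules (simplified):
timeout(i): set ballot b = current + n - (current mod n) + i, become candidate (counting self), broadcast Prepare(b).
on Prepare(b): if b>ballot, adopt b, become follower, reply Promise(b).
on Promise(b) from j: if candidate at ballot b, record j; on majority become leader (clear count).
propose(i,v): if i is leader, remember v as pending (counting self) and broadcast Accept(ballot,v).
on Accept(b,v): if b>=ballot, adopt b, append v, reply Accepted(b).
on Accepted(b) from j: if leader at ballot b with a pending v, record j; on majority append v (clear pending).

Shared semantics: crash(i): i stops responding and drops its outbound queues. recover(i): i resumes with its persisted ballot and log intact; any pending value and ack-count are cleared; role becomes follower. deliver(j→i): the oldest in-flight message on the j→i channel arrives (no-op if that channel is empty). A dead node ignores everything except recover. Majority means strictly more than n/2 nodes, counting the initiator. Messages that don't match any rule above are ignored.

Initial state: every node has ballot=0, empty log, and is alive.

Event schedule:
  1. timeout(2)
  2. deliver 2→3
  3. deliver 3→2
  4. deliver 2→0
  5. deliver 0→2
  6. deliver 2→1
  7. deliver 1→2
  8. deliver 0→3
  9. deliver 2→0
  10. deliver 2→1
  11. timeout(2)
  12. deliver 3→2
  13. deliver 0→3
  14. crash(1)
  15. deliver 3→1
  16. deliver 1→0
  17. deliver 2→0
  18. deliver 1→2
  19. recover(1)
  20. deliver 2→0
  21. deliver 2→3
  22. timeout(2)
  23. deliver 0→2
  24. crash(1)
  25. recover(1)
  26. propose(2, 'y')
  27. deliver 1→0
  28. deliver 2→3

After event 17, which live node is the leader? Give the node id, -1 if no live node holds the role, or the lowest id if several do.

1. timeout(2):  <2:cand b6 ->
2. deliver 2→3:  <3:foll b6 ->
3. deliver 3→2:  nop
4. deliver 2→0:  <0:foll b6 ->
5. deliver 0→2:  <2:lead b6 ->
6. deliver 2→1:  <1:foll b6 ->
7. deliver 1→2:  nop
8. deliver 0→3:  nop
9. deliver 2→0:  nop
10. deliver 2→1:  nop
11. timeout(2):  <2:cand b10 ->
12. deliver 3→2:  nop
13. deliver 0→3:  nop
14. crash(1):  <1:✗foll b6 ->
15. deliver 3→1:  nop
16. deliver 1→0:  nop
17. deliver 2→0:  <0:foll b10 ->

-1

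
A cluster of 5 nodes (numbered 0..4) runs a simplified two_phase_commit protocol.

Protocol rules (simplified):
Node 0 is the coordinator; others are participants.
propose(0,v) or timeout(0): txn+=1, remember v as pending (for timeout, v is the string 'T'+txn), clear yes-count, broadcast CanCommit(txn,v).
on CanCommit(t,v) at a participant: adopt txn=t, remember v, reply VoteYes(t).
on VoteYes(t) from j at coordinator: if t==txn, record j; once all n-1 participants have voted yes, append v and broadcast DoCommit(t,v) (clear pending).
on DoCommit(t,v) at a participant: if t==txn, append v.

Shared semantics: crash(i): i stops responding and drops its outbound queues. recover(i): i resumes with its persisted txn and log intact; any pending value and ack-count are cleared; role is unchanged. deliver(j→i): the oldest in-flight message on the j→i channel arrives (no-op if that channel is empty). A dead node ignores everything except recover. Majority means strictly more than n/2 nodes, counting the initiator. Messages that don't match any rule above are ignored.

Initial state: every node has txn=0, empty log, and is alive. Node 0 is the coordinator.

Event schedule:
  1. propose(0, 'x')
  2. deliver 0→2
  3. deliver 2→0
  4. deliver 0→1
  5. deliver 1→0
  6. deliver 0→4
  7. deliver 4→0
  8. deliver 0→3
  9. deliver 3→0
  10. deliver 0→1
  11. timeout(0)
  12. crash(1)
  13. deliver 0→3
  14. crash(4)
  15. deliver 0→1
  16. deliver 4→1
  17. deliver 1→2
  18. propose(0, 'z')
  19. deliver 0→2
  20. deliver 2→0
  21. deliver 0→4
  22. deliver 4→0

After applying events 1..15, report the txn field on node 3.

[1] propose(0,'x') → N0(coor t1 [-])
[2] deliver 0→2 → N2(part t1 [-])
[3] deliver 2→0 → ∅
[4] deliver 0→1 → N1(part t1 [-])
[5] deliver 1→0 → ∅
[6] deliver 0→4 → N4(part t1 [-])
[7] deliver 4→0 → ∅
[8] deliver 0→3 → N3(part t1 [-])
[9] deliver 3→0 → N0(coor t1 [x])
[10] deliver 0→1 → N1(part t1 [x])
[11] timeout(0) → N0(coor t2 [x])
[12] crash(1) → N1(✗part t1 [x])
[13] deliver 0→3 → N3(part t1 [x])
[14] crash(4) → N4(✗part t1 [-])
[15] deliver 0→1 → ∅

1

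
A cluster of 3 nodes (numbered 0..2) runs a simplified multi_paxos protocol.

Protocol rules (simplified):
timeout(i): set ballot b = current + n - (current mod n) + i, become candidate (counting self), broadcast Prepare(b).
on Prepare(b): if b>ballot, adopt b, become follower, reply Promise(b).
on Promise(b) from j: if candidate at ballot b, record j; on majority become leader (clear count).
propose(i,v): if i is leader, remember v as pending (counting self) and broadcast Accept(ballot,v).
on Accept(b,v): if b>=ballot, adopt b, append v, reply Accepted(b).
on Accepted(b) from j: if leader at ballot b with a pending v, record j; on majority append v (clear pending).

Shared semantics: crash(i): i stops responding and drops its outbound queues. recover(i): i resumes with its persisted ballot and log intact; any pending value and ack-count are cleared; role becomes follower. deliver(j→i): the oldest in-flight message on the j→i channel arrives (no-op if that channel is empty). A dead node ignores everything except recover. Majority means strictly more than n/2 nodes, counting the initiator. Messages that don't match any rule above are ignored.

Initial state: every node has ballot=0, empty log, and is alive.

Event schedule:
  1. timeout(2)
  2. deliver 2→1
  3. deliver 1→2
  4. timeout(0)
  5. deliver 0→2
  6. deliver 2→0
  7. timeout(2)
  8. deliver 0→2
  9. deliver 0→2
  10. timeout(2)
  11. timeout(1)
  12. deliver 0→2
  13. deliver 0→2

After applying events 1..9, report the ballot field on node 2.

8

after 1 — timeout(2): n2:cand/b5/[-]
after 2 — deliver 2→1: n1:foll/b5/[-]
after 3 — deliver 1→2: n2:lead/b5/[-]
after 4 — timeout(0): n0:cand/b3/[-]
after 5 — deliver 0→2: ·
after 6 — deliver 2→0: n0:foll/b5/[-]
after 7 — timeout(2): n2:cand/b8/[-]
after 8 — deliver 0→2: ·
after 9 — deliver 0→2: ·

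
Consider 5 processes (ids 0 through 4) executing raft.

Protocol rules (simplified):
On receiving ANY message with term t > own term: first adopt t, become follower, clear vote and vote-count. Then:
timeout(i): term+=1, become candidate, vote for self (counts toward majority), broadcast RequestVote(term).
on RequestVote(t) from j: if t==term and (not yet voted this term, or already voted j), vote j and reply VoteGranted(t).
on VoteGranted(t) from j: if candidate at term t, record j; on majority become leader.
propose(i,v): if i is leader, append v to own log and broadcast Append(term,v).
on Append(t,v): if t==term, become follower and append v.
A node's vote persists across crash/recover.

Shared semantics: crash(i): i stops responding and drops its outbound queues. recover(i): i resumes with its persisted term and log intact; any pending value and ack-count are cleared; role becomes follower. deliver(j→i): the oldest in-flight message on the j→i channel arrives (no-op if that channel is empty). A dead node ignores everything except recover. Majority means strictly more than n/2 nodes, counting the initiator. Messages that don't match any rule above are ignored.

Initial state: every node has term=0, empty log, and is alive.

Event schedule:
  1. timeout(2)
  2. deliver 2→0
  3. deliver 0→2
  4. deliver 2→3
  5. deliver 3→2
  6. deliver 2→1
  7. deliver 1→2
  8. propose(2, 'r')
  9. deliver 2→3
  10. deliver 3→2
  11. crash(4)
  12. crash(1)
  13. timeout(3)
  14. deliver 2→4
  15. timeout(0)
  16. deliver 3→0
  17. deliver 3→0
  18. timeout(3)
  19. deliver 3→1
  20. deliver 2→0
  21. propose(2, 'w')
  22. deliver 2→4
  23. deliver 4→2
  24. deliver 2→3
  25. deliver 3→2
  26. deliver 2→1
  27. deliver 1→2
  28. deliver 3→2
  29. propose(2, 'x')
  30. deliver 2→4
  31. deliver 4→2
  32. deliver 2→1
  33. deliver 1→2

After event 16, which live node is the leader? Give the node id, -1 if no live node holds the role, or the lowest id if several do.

1. timeout(2):  <2:cand t1 ->
2. deliver 2→0:  <0:foll t1 ->
3. deliver 0→2:  nop
4. deliver 2→3:  <3:foll t1 ->
5. deliver 3→2:  <2:lead t1 ->
6. deliver 2→1:  <1:foll t1 ->
7. deliver 1→2:  nop
8. propose(2,'r'):  <2:lead t1 r>
9. deliver 2→3:  <3:foll t1 r>
10. deliver 3→2:  nop
11. crash(4):  <4:✗foll t0 ->
12. crash(1):  <1:✗foll t1 ->
13. timeout(3):  <3:cand t2 r>
14. deliver 2→4:  nop
15. timeout(0):  <0:cand t2 ->
16. deliver 3→0:  nop

2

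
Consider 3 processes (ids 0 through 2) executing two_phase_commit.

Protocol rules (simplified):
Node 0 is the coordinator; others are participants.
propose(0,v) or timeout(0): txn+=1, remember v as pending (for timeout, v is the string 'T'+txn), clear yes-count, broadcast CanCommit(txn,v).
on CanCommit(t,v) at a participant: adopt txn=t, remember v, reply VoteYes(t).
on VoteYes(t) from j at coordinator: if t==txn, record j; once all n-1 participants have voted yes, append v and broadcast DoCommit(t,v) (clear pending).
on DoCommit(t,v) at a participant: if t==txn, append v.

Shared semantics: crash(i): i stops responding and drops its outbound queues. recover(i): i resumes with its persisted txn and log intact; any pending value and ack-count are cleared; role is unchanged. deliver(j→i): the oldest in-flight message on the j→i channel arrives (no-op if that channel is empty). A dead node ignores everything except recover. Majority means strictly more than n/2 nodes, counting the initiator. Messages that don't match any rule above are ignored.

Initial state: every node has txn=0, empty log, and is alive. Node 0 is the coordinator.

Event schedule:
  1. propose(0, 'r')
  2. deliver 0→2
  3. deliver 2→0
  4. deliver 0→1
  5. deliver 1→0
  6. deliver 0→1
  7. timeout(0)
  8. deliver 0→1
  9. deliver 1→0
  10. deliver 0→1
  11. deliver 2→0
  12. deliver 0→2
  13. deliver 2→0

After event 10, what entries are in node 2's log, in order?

empty

after 1 — propose(0,'r'): n0:coor/t1/[-]
after 2 — deliver 0→2: n2:part/t1/[-]
after 3 — deliver 2→0: ·
after 4 — deliver 0→1: n1:part/t1/[-]
after 5 — deliver 1→0: n0:coor/t1/[r]
after 6 — deliver 0→1: n1:part/t1/[r]
after 7 — timeout(0): n0:coor/t2/[r]
after 8 — deliver 0→1: n1:part/t2/[r]
after 9 — deliver 1→0: ·
after 10 — deliver 0→1: ·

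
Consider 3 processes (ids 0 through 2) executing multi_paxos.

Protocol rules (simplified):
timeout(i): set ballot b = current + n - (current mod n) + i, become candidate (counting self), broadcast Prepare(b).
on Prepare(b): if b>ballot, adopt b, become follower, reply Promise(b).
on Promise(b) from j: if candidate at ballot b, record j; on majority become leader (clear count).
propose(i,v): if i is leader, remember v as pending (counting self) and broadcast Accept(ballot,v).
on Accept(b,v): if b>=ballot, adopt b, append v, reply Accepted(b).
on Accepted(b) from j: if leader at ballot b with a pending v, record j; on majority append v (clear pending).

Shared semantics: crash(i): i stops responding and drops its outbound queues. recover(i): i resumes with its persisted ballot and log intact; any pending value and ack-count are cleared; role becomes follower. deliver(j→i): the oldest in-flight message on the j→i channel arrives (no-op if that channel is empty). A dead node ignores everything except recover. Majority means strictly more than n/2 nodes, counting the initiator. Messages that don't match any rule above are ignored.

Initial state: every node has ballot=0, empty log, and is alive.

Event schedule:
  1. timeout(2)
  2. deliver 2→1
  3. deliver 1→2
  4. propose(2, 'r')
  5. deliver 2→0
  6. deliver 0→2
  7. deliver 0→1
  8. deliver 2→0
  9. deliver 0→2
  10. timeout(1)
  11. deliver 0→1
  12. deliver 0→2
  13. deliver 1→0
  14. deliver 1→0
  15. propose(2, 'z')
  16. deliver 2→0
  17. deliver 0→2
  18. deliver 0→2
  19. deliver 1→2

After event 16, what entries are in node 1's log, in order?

empty

after 1 — timeout(2): n2:cand/b5/[-]
after 2 — deliver 2→1: n1:foll/b5/[-]
after 3 — deliver 1→2: n2:lead/b5/[-]
after 4 — propose(2,'r'): ·
after 5 — deliver 2→0: n0:foll/b5/[-]
after 6 — deliver 0→2: ·
after 7 — deliver 0→1: ·
after 8 — deliver 2→0: n0:foll/b5/[r]
after 9 — deliver 0→2: n2:lead/b5/[r]
after 10 — timeout(1): n1:cand/b7/[-]
after 11 — deliver 0→1: ·
after 12 — deliver 0→2: ·
after 13 — deliver 1→0: n0:foll/b7/[r]
after 14 — deliver 1→0: ·
after 15 — propose(2,'z'): ·
after 16 — deliver 2→0: ·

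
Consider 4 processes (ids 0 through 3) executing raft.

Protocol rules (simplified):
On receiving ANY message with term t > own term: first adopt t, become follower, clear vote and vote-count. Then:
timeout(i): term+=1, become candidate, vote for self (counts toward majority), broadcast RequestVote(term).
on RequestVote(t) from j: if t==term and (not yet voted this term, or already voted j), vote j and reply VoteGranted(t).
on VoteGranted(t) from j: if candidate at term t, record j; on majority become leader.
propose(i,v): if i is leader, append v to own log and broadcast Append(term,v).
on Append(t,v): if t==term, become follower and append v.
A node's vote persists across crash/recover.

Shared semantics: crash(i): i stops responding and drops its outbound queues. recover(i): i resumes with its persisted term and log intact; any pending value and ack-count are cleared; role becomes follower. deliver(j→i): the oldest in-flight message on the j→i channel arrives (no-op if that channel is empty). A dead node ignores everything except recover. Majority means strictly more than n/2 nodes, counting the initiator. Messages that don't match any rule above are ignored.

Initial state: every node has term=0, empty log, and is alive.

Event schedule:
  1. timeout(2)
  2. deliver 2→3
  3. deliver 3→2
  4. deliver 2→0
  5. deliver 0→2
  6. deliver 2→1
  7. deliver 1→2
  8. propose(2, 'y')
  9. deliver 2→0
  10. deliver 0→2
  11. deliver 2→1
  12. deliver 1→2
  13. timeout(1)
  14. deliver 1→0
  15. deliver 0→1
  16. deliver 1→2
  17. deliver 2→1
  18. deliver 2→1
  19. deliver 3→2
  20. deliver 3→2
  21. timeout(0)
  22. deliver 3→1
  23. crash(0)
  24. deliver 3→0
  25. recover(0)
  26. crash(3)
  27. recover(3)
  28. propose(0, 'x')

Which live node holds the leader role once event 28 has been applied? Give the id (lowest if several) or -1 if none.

after 1 — timeout(2): n2:cand/t1/[-]
after 2 — deliver 2→3: n3:foll/t1/[-]
after 3 — deliver 3→2: ·
after 4 — deliver 2→0: n0:foll/t1/[-]
after 5 — deliver 0→2: n2:lead/t1/[-]
after 6 — deliver 2→1: n1:foll/t1/[-]
after 7 — deliver 1→2: ·
after 8 — propose(2,'y'): n2:lead/t1/[y]
after 9 — deliver 2→0: n0:foll/t1/[y]
after 10 — deliver 0→2: ·
after 11 — deliver 2→1: n1:foll/t1/[y]
after 12 — deliver 1→2: ·
after 13 — timeout(1): n1:cand/t2/[y]
after 14 — deliver 1→0: n0:foll/t2/[y]
after 15 — deliver 0→1: ·
after 16 — deliver 1→2: n2:foll/t2/[y]
after 17 — deliver 2→1: n1:lead/t2/[y]
after 18 — deliver 2→1: ·
after 19 — deliver 3→2: ·
after 20 — deliver 3→2: ·
after 21 — timeout(0): n0:cand/t3/[y]
after 22 — deliver 3→1: ·
after 23 — crash(0): n0:✗cand/t3/[y]
after 24 — deliver 3→0: ·
after 25 — recover(0): n0:foll/t3/[y]
after 26 — crash(3): n3:✗foll/t1/[-]
after 27 — recover(3): n3:foll/t1/[-]
after 28 — propose(0,'x'): ·

1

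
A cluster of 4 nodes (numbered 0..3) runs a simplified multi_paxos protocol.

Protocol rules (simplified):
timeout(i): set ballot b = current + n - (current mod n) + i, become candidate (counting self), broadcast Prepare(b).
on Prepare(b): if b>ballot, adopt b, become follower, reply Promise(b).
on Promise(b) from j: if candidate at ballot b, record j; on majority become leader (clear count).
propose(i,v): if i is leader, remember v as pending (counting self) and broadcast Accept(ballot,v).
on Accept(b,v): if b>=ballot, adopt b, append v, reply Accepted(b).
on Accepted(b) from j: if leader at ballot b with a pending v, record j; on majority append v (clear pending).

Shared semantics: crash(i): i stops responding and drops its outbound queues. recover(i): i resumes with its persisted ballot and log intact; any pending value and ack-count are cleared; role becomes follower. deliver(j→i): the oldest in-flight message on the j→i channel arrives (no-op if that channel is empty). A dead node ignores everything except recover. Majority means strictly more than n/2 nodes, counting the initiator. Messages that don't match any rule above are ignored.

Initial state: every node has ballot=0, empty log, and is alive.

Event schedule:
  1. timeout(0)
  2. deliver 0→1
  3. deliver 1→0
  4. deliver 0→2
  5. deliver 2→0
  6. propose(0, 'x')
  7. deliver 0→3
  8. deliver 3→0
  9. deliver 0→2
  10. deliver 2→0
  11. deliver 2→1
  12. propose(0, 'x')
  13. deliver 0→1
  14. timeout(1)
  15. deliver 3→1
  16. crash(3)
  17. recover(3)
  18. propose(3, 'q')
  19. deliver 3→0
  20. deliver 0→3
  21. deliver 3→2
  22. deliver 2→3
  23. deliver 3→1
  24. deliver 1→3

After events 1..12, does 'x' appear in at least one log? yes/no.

yes

step 1 timeout(0): 0={cand,b=4,log=-}
step 2 deliver 0→1: 1={foll,b=4,log=-}
step 3 deliver 1→0: —
step 4 deliver 0→2: 2={foll,b=4,log=-}
step 5 deliver 2→0: 0={lead,b=4,log=-}
step 6 propose(0,'x'): —
step 7 deliver 0→3: 3={foll,b=4,log=-}
step 8 deliver 3→0: —
step 9 deliver 0→2: 2={foll,b=4,log=x}
step 10 deliver 2→0: —
step 11 deliver 2→1: —
step 12 propose(0,'x'): —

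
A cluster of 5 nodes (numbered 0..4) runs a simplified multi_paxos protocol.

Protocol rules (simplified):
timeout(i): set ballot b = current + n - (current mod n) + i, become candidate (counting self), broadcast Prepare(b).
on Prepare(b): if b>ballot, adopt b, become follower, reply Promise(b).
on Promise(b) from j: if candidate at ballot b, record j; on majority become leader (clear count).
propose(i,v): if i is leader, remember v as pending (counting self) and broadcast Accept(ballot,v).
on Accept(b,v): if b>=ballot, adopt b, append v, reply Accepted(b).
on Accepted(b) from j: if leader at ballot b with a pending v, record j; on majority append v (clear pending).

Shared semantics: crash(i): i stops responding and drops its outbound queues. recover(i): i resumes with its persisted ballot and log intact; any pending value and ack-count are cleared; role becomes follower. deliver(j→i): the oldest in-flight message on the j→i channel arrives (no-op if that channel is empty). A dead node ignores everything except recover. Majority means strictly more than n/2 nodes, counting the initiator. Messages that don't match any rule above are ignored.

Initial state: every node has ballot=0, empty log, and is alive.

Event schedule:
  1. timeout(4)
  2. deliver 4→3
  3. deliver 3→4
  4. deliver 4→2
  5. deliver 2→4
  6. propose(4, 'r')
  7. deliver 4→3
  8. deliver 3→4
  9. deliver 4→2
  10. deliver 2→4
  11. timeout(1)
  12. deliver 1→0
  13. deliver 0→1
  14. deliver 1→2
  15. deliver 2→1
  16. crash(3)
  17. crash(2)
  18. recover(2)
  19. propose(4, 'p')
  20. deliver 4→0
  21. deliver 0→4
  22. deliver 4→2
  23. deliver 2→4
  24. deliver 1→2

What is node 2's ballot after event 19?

9

[1] timeout(4) → N4(cand b9 [-])
[2] deliver 4→3 → N3(foll b9 [-])
[3] deliver 3→4 → ∅
[4] deliver 4→2 → N2(foll b9 [-])
[5] deliver 2→4 → N4(lead b9 [-])
[6] propose(4,'r') → ∅
[7] deliver 4→3 → N3(foll b9 [r])
[8] deliver 3→4 → ∅
[9] deliver 4→2 → N2(foll b9 [r])
[10] deliver 2→4 → N4(lead b9 [r])
[11] timeout(1) → N1(cand b6 [-])
[12] deliver 1→0 → N0(foll b6 [-])
[13] deliver 0→1 → ∅
[14] deliver 1→2 → ∅
[15] deliver 2→1 → ∅
[16] crash(3) → N3(✗foll b9 [r])
[17] crash(2) → N2(✗foll b9 [r])
[18] recover(2) → N2(foll b9 [r])
[19] propose(4,'p') → ∅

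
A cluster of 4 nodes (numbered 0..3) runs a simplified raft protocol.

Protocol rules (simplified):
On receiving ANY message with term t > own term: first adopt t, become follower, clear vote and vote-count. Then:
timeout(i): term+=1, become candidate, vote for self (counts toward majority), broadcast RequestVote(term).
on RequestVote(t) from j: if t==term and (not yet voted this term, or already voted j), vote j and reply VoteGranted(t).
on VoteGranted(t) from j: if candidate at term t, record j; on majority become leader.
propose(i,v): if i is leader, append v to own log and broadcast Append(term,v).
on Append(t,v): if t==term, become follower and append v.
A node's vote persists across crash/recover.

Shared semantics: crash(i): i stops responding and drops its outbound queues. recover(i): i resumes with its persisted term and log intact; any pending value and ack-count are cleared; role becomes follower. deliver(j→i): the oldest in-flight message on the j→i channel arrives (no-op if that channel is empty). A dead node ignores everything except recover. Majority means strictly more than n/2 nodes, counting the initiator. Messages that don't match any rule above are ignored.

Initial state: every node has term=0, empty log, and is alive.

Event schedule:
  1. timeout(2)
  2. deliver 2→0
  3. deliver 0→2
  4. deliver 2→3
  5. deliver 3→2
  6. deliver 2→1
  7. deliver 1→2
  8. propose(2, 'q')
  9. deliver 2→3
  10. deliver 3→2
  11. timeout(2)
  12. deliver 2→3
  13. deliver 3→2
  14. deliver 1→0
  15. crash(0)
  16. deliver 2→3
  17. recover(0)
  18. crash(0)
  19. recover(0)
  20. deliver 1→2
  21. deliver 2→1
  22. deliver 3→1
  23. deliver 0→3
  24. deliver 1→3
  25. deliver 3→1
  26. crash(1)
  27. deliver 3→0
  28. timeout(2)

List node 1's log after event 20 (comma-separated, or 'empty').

e1 timeout(2): 2[cand,t=1,-]
e2 deliver 2→0: 0[foll,t=1,-]
e3 deliver 0→2: ·
e4 deliver 2→3: 3[foll,t=1,-]
e5 deliver 3→2: 2[lead,t=1,-]
e6 deliver 2→1: 1[foll,t=1,-]
e7 deliver 1→2: ·
e8 propose(2,'q'): 2[lead,t=1,q]
e9 deliver 2→3: 3[foll,t=1,q]
e10 deliver 3→2: ·
e11 timeout(2): 2[cand,t=2,q]
e12 deliver 2→3: 3[foll,t=2,q]
e13 deliver 3→2: ·
e14 deliver 1→0: ·
e15 crash(0): 0[✗foll,t=1,-]
e16 deliver 2→3: ·
e17 recover(0): 0[foll,t=1,-]
e18 crash(0): 0[✗foll,t=1,-]
e19 recover(0): 0[foll,t=1,-]
e20 deliver 1→2: ·

empty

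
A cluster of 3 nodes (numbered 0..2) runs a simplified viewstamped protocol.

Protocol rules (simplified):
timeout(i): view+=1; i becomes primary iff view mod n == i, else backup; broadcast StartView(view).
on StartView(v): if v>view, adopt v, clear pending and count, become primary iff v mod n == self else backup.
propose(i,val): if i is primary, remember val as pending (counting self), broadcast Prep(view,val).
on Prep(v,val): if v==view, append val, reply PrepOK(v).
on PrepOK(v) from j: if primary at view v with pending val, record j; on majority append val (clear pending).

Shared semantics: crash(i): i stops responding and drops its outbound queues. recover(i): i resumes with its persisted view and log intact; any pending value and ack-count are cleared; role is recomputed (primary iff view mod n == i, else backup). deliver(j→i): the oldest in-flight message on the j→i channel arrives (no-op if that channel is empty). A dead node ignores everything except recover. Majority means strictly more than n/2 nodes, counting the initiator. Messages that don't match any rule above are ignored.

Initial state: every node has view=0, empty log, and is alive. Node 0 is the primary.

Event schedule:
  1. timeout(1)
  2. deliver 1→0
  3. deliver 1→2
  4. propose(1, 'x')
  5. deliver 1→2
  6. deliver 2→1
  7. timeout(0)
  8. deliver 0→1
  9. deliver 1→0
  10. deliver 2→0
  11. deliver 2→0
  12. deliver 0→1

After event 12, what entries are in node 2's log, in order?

x

1. timeout(1):  <1:prim v1 ->
2. deliver 1→0:  <0:back v1 ->
3. deliver 1→2:  <2:back v1 ->
4. propose(1,'x'):  nop
5. deliver 1→2:  <2:back v1 x>
6. deliver 2→1:  <1:prim v1 x>
7. timeout(0):  <0:back v2 ->
8. deliver 0→1:  <1:back v2 x>
9. deliver 1→0:  nop
10. deliver 2→0:  nop
11. deliver 2→0:  nop
12. deliver 0→1:  nop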